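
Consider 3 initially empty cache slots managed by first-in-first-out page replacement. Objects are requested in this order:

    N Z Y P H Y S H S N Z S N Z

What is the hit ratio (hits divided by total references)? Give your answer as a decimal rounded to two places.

N → fault, frames (N)
Z → fault, frames (N Z)
Y → fault, frames (N Z Y)
P → fault, evict N, frames (Z Y P)
H → fault, evict Z, frames (Y P H)
Y → hit
S → fault, evict Y, frames (P H S)
H → hit
S → hit
N → fault, evict P, frames (H S N)
Z → fault, evict H, frames (S N Z)
S → hit
N → hit
Z → hit
Hits: 6 of 14 references → 6/14 = 0.4286.

0.43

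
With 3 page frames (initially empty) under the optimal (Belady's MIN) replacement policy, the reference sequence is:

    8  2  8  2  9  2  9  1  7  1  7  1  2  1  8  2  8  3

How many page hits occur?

8 → miss, frames [8]
2 → miss, frames [8, 2]
8 → hit
2 → hit
9 → miss, frames [8, 2, 9]
2 → hit
9 → hit
1 → miss, evict 9, frames [8, 2, 1]
7 → miss, evict 8, frames [2, 1, 7]
1 → hit
7 → hit
1 → hit
2 → hit
1 → hit
8 → miss, evict 7, frames [2, 1, 8]
2 → hit
8 → hit
3 → miss, evict 8, frames [2, 1, 3]
Hits: 11.

11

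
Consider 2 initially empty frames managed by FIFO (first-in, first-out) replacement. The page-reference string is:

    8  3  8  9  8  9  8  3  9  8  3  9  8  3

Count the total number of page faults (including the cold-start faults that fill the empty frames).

8 → fault, frames {8}
3 → fault, frames {8,3}
8 → hit
9 → fault, evict 8, frames {3,9}
8 → fault, evict 3, frames {9,8}
9 → hit
8 → hit
3 → fault, evict 9, frames {8,3}
9 → fault, evict 8, frames {3,9}
8 → fault, evict 3, frames {9,8}
3 → fault, evict 9, frames {8,3}
9 → fault, evict 8, frames {3,9}
8 → fault, evict 3, frames {9,8}
3 → fault, evict 9, frames {8,3}
Page faults: 11.

11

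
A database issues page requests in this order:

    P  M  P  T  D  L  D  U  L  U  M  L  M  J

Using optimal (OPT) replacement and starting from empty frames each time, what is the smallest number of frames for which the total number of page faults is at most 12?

2

f=1: 14 faults
f=2: 8 faults
f=3: 7 faults
f=4: 7 faults
f=5: 7 faults
f=6: 7 faults
f=7: 7 faults
Smallest f with faults ≤ 12 is 2.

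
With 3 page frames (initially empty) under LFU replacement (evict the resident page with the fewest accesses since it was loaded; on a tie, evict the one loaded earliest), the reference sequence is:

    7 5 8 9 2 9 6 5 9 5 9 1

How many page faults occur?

7 -> fault, frames {7}
5 -> fault, frames {7,5}
8 -> fault, frames {7,5,8}
9 -> fault, evict 7, frames {5,8,9}
2 -> fault, evict 5, frames {8,9,2}
9 -> hit
6 -> fault, evict 8, frames {9,2,6}
5 -> fault, evict 2, frames {9,6,5}
9 -> hit
5 -> hit
9 -> hit
1 -> fault, evict 6, frames {9,5,1}
Page faults: 8.

8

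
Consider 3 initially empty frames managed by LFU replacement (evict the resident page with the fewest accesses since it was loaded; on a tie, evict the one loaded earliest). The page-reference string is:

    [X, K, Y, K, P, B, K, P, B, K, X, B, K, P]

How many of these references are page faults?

7

X: fault, frames {X}
K: fault, frames {X,K}
Y: fault, frames {X,K,Y}
K: hit
P: fault, evict X, frames {K,Y,P}
B: fault, evict Y, frames {K,P,B}
K: hit
P: hit
B: hit
K: hit
X: fault, evict P, frames {K,B,X}
B: hit
K: hit
P: fault, evict X, frames {K,B,P}
Page faults: 7.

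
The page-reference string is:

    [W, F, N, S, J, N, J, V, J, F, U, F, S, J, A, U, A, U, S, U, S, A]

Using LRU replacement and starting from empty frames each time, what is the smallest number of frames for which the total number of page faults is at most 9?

5

f=1: 22 faults
f=2: 15 faults
f=3: 13 faults
f=4: 11 faults
f=5: 9 faults
f=6: 8 faults
f=7: 8 faults
f=8: 8 faults
Smallest f with faults ≤ 9 is 5.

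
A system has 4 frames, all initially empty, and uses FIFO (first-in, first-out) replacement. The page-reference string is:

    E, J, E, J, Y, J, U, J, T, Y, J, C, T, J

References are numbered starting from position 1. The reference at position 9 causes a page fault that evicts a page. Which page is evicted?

pos 1: E -> fault, frames {E}
pos 2: J -> fault, frames {E,J}
pos 3: E -> hit
pos 4: J -> hit
pos 5: Y -> fault, frames {E,J,Y}
pos 6: J -> hit
pos 7: U -> fault, frames {E,J,Y,U}
pos 8: J -> hit
pos 9: T -> fault, evict E, frames {J,Y,U,T}
At position 9, page E is evicted.

E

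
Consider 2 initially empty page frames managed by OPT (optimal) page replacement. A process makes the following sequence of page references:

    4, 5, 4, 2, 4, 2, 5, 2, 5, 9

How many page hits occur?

4 -> miss, frames (4)
5 -> miss, frames (4 5)
4 -> hit
2 -> miss, evict 5, frames (4 2)
4 -> hit
2 -> hit
5 -> miss, evict 4, frames (2 5)
2 -> hit
5 -> hit
9 -> miss, evict 5, frames (2 9)
Hits: 5.

5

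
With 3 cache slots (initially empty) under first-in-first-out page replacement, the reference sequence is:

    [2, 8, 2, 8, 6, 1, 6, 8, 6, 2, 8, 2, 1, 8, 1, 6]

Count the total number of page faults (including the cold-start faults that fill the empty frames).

7

2 → fault, frames (2)
8 → fault, frames (2 8)
2 → hit
8 → hit
6 → fault, frames (2 8 6)
1 → fault, evict 2, frames (8 6 1)
6 → hit
8 → hit
6 → hit
2 → fault, evict 8, frames (6 1 2)
8 → fault, evict 6, frames (1 2 8)
2 → hit
1 → hit
8 → hit
1 → hit
6 → fault, evict 1, frames (2 8 6)
Page faults: 7.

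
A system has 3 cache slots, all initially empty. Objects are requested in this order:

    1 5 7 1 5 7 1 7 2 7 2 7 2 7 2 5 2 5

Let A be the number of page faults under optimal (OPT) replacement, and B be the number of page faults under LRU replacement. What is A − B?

-1

Under OPT: F F F . . . . . F . . . . . . . . . → 4 faults.
Under LRU: F F F . . . . . F . . . . . . F . . → 5 faults.
A − B = 4 − 5 = -1.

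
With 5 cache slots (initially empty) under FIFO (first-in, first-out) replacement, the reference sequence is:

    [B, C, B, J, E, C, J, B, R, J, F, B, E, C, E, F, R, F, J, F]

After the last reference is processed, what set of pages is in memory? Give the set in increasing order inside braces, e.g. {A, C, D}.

B: miss, frames (B)
C: miss, frames (B C)
B: hit
J: miss, frames (B C J)
E: miss, frames (B C J E)
C: hit
J: hit
B: hit
R: miss, frames (B C J E R)
J: hit
F: miss, evict B, frames (C J E R F)
B: miss, evict C, frames (J E R F B)
E: hit
C: miss, evict J, frames (E R F B C)
E: hit
F: hit
R: hit
F: hit
J: miss, evict E, frames (R F B C J)
F: hit

{B, C, F, J, R}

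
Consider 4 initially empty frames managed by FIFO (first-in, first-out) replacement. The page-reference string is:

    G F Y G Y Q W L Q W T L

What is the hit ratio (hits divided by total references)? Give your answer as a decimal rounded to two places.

G: miss, frames [G]
F: miss, frames [G, F]
Y: miss, frames [G, F, Y]
G: hit
Y: hit
Q: miss, frames [G, F, Y, Q]
W: miss, evict G, frames [F, Y, Q, W]
L: miss, evict F, frames [Y, Q, W, L]
Q: hit
W: hit
T: miss, evict Y, frames [Q, W, L, T]
L: hit
Hits: 5 of 12 references → 5/12 = 0.4167.

0.42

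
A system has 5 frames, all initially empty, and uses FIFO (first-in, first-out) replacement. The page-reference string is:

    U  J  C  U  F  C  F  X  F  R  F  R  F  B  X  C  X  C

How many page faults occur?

U → fault, frames [U]
J → fault, frames [U, J]
C → fault, frames [U, J, C]
U → hit
F → fault, frames [U, J, C, F]
C → hit
F → hit
X → fault, frames [U, J, C, F, X]
F → hit
R → fault, evict U, frames [J, C, F, X, R]
F → hit
R → hit
F → hit
B → fault, evict J, frames [C, F, X, R, B]
X → hit
C → hit
X → hit
C → hit
Page faults: 7.

7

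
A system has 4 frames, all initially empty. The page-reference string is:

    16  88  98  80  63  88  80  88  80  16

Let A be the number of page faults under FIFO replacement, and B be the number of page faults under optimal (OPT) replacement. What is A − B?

Under FIFO: F F F F F . . . . F → 6 faults.
Under OPT: F F F F F . . . . . → 5 faults.
A − B = 6 − 5 = 1.

1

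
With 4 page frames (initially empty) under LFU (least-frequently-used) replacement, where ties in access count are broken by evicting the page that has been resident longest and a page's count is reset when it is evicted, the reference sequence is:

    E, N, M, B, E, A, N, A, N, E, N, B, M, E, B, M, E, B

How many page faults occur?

E -> miss, frames [E]
N -> miss, frames [E, N]
M -> miss, frames [E, N, M]
B -> miss, frames [E, N, M, B]
E -> hit
A -> miss, evict N, frames [E, M, B, A]
N -> miss, evict M, frames [E, B, A, N]
A -> hit
N -> hit
E -> hit
N -> hit
B -> hit
M -> miss, evict B, frames [E, A, N, M]
E -> hit
B -> miss, evict M, frames [E, A, N, B]
M -> miss, evict B, frames [E, A, N, M]
E -> hit
B -> miss, evict M, frames [E, A, N, B]
Page faults: 10.

10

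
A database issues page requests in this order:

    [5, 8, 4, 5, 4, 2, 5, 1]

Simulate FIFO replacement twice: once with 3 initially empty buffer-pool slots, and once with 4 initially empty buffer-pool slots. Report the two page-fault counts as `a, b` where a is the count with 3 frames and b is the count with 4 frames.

6, 5

3 frames: F F F . . F F F → 6 faults.
4 frames: F F F . . F . F → 5 faults.
5 < 6: adding a frame reduced faults, as is typical.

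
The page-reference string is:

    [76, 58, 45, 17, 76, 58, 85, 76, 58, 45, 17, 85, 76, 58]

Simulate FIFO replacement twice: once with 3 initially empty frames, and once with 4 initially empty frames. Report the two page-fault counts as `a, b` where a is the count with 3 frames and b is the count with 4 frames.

3 frames: F F F F F F F . . F F . F F → 11 faults.
4 frames: F F F F . . F F F F F F F F → 12 faults.
12 > 11: adding a frame increased faults — Belady's anomaly.

11, 12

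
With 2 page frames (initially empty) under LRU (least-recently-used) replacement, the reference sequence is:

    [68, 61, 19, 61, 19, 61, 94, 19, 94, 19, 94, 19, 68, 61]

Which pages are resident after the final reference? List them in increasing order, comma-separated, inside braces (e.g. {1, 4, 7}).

68 -> fault, frames [68]
61 -> fault, frames [68, 61]
19 -> fault, evict 68, frames [61, 19]
61 -> hit
19 -> hit
61 -> hit
94 -> fault, evict 19, frames [61, 94]
19 -> fault, evict 61, frames [94, 19]
94 -> hit
19 -> hit
94 -> hit
19 -> hit
68 -> fault, evict 94, frames [19, 68]
61 -> fault, evict 19, frames [68, 61]

{61, 68}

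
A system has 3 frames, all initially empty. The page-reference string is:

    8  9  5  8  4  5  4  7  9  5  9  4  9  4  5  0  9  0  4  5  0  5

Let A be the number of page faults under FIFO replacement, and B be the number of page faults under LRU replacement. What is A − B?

-1

Under FIFO: F F F . F . . F F F . F . . . F F . . F . . → 11 faults.
Under LRU: F F F . F . . F F F . F . . . F F . F F . . → 12 faults.
A − B = 11 − 12 = -1.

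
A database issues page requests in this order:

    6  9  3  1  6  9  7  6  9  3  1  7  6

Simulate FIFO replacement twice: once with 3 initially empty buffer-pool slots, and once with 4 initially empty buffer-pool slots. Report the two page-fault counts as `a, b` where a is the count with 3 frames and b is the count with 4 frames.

10, 11

3 frames: F F F F F F F . . F F . F → 10 faults.
4 frames: F F F F . . F F F F F F F → 11 faults.
11 > 10: adding a frame increased faults — Belady's anomaly.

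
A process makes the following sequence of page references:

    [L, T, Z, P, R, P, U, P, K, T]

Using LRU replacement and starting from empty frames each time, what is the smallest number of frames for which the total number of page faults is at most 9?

f=1: 10 faults
f=2: 8 faults
f=3: 8 faults
f=4: 8 faults
f=5: 8 faults
f=6: 7 faults
f=7: 7 faults
Smallest f with faults ≤ 9 is 2.

2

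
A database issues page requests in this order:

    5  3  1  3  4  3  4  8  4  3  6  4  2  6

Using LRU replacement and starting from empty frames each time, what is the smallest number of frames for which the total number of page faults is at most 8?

f=1: 14 faults
f=2: 10 faults
f=3: 7 faults
f=4: 7 faults
f=5: 7 faults
f=6: 7 faults
f=7: 7 faults
Smallest f with faults ≤ 8 is 3.

3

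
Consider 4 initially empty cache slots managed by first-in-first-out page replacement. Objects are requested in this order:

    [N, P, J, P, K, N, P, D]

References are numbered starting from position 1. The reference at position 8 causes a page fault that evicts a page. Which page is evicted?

N

pos 1: N -> fault, frames {N}
pos 2: P -> fault, frames {N,P}
pos 3: J -> fault, frames {N,P,J}
pos 4: P -> hit
pos 5: K -> fault, frames {N,P,J,K}
pos 6: N -> hit
pos 7: P -> hit
pos 8: D -> fault, evict N, frames {P,J,K,D}
At position 8, page N is evicted.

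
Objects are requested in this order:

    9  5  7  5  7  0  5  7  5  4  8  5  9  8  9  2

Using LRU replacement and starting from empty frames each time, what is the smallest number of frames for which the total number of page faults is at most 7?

6

f=1: 16 faults
f=2: 12 faults
f=3: 8 faults
f=4: 8 faults
f=5: 8 faults
f=6: 7 faults
f=7: 7 faults
Smallest f with faults ≤ 7 is 6.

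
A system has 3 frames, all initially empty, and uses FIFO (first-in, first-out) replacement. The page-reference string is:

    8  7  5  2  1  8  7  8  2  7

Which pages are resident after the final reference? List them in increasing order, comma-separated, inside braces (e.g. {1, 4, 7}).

{2, 7, 8}

8 -> miss, frames {8}
7 -> miss, frames {8,7}
5 -> miss, frames {8,7,5}
2 -> miss, evict 8, frames {7,5,2}
1 -> miss, evict 7, frames {5,2,1}
8 -> miss, evict 5, frames {2,1,8}
7 -> miss, evict 2, frames {1,8,7}
8 -> hit
2 -> miss, evict 1, frames {8,7,2}
7 -> hit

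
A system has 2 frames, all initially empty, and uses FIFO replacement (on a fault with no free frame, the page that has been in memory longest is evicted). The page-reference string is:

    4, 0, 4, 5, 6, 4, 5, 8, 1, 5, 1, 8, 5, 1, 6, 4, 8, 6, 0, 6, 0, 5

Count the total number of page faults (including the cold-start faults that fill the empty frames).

4 -> miss, frames {4}
0 -> miss, frames {4,0}
4 -> hit
5 -> miss, evict 4, frames {0,5}
6 -> miss, evict 0, frames {5,6}
4 -> miss, evict 5, frames {6,4}
5 -> miss, evict 6, frames {4,5}
8 -> miss, evict 4, frames {5,8}
1 -> miss, evict 5, frames {8,1}
5 -> miss, evict 8, frames {1,5}
1 -> hit
8 -> miss, evict 1, frames {5,8}
5 -> hit
1 -> miss, evict 5, frames {8,1}
6 -> miss, evict 8, frames {1,6}
4 -> miss, evict 1, frames {6,4}
8 -> miss, evict 6, frames {4,8}
6 -> miss, evict 4, frames {8,6}
0 -> miss, evict 8, frames {6,0}
6 -> hit
0 -> hit
5 -> miss, evict 6, frames {0,5}
Page faults: 17.

17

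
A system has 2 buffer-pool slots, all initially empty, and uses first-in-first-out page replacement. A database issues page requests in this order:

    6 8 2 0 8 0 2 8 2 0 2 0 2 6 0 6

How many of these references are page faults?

6 -> fault, frames [6]
8 -> fault, frames [6, 8]
2 -> fault, evict 6, frames [8, 2]
0 -> fault, evict 8, frames [2, 0]
8 -> fault, evict 2, frames [0, 8]
0 -> hit
2 -> fault, evict 0, frames [8, 2]
8 -> hit
2 -> hit
0 -> fault, evict 8, frames [2, 0]
2 -> hit
0 -> hit
2 -> hit
6 -> fault, evict 2, frames [0, 6]
0 -> hit
6 -> hit
Page faults: 8.

8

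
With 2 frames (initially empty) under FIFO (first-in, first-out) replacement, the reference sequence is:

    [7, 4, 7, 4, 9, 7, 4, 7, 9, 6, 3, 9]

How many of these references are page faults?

9

7 → fault, frames {7}
4 → fault, frames {7,4}
7 → hit
4 → hit
9 → fault, evict 7, frames {4,9}
7 → fault, evict 4, frames {9,7}
4 → fault, evict 9, frames {7,4}
7 → hit
9 → fault, evict 7, frames {4,9}
6 → fault, evict 4, frames {9,6}
3 → fault, evict 9, frames {6,3}
9 → fault, evict 6, frames {3,9}
Page faults: 9.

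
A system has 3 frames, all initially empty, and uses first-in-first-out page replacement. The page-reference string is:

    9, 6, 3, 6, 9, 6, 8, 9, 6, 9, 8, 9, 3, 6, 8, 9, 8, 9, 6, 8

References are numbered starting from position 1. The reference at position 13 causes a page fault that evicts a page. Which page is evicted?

8

pos 1: 9: miss, frames [9]
pos 2: 6: miss, frames [9, 6]
pos 3: 3: miss, frames [9, 6, 3]
pos 4: 6: hit
pos 5: 9: hit
pos 6: 6: hit
pos 7: 8: miss, evict 9, frames [6, 3, 8]
pos 8: 9: miss, evict 6, frames [3, 8, 9]
pos 9: 6: miss, evict 3, frames [8, 9, 6]
pos 10: 9: hit
pos 11: 8: hit
pos 12: 9: hit
pos 13: 3: miss, evict 8, frames [9, 6, 3]
At position 13, page 8 is evicted.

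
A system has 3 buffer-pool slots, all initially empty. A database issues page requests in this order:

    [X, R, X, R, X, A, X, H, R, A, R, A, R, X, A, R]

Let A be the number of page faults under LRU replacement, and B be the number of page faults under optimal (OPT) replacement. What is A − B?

Under LRU: F F . . . F . F F F . . . F . . → 7 faults.
Under OPT: F F . . . F . F . . . . . F . . → 5 faults.
A − B = 7 − 5 = 2.

2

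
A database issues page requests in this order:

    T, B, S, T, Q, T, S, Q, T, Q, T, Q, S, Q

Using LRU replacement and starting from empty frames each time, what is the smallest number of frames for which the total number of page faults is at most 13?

f=1: 14 faults
f=2: 9 faults
f=3: 4 faults
f=4: 4 faults
Smallest f with faults ≤ 13 is 2.

2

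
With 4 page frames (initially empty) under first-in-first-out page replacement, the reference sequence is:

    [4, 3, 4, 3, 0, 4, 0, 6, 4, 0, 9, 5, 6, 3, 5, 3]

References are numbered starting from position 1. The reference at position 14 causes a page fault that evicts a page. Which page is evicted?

pos 1: 4: miss, frames (4)
pos 2: 3: miss, frames (4 3)
pos 3: 4: hit
pos 4: 3: hit
pos 5: 0: miss, frames (4 3 0)
pos 6: 4: hit
pos 7: 0: hit
pos 8: 6: miss, frames (4 3 0 6)
pos 9: 4: hit
pos 10: 0: hit
pos 11: 9: miss, evict 4, frames (3 0 6 9)
pos 12: 5: miss, evict 3, frames (0 6 9 5)
pos 13: 6: hit
pos 14: 3: miss, evict 0, frames (6 9 5 3)
At position 14, page 0 is evicted.

0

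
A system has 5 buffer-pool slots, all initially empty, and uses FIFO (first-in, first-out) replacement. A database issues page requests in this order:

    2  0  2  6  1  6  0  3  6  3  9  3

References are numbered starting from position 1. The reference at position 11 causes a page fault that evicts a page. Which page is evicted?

pos 1: 2: miss, frames {2}
pos 2: 0: miss, frames {2,0}
pos 3: 2: hit
pos 4: 6: miss, frames {2,0,6}
pos 5: 1: miss, frames {2,0,6,1}
pos 6: 6: hit
pos 7: 0: hit
pos 8: 3: miss, frames {2,0,6,1,3}
pos 9: 6: hit
pos 10: 3: hit
pos 11: 9: miss, evict 2, frames {0,6,1,3,9}
At position 11, page 2 is evicted.

2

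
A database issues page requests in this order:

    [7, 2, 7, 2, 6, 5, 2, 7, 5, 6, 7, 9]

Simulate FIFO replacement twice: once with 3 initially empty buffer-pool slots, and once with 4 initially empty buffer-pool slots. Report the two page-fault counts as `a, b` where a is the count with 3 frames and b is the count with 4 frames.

3 frames: F F . . F F . F . . . F → 6 faults.
4 frames: F F . . F F . . . . . F → 5 faults.
5 < 6: adding a frame reduced faults, as is typical.

6, 5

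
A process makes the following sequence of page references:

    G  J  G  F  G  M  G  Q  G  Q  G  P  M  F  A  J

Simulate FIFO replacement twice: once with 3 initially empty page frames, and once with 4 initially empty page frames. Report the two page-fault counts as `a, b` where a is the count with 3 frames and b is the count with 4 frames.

3 frames: F F . F . F F F . . . F F F F F → 11 faults.
4 frames: F F . F . F . F F . . F . F F F → 10 faults.
10 < 11: adding a frame reduced faults, as is typical.

11, 10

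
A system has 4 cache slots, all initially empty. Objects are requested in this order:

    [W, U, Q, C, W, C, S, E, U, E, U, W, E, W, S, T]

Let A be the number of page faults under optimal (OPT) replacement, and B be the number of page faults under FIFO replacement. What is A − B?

Under OPT: F F F F . . F F . . . . . . . F → 7 faults.
Under FIFO: F F F F . . F F F . . F . . . F → 9 faults.
A − B = 7 − 9 = -2.

-2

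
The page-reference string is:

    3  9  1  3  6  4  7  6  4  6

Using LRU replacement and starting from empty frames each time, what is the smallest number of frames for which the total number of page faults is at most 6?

3

f=1: 10 faults
f=2: 9 faults
f=3: 6 faults
f=4: 6 faults
f=5: 6 faults
f=6: 6 faults
Smallest f with faults ≤ 6 is 3.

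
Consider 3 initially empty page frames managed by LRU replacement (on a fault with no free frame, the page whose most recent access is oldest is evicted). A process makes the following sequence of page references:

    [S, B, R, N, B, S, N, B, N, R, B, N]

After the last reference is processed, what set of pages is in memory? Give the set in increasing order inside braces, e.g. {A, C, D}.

{B, N, R}

S: miss, frames {S}
B: miss, frames {S,B}
R: miss, frames {S,B,R}
N: miss, evict S, frames {B,R,N}
B: hit
S: miss, evict R, frames {N,B,S}
N: hit
B: hit
N: hit
R: miss, evict S, frames {B,N,R}
B: hit
N: hit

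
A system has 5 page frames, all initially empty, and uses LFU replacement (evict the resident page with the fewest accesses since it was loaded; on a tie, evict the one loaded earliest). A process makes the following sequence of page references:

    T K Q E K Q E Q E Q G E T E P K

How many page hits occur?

10

T → miss, frames [T]
K → miss, frames [T, K]
Q → miss, frames [T, K, Q]
E → miss, frames [T, K, Q, E]
K → hit
Q → hit
E → hit
Q → hit
E → hit
Q → hit
G → miss, frames [T, K, Q, E, G]
E → hit
T → hit
E → hit
P → miss, evict G, frames [T, K, Q, E, P]
K → hit
Hits: 10.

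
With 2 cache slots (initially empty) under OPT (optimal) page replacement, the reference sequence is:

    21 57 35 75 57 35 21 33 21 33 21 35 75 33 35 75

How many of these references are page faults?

10

21 -> fault, frames {21}
57 -> fault, frames {21,57}
35 -> fault, evict 21, frames {57,35}
75 -> fault, evict 35, frames {57,75}
57 -> hit
35 -> fault, evict 57, frames {75,35}
21 -> fault, evict 75, frames {35,21}
33 -> fault, evict 35, frames {21,33}
21 -> hit
33 -> hit
21 -> hit
35 -> fault, evict 21, frames {33,35}
75 -> fault, evict 35, frames {33,75}
33 -> hit
35 -> fault, evict 33, frames {75,35}
75 -> hit
Page faults: 10.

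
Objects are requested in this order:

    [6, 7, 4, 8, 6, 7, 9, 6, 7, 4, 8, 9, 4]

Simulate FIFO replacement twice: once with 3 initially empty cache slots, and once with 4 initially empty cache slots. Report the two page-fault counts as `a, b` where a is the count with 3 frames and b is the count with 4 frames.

9, 10

3 frames: F F F F F F F . . F F . . → 9 faults.
4 frames: F F F F . . F F F F F F . → 10 faults.
10 > 9: adding a frame increased faults — Belady's anomaly.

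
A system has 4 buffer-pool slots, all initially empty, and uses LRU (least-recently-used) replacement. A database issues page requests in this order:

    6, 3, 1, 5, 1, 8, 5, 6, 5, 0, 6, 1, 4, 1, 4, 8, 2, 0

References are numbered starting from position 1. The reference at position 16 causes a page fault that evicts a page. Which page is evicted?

pos 1: 6 → miss, frames [6]
pos 2: 3 → miss, frames [6, 3]
pos 3: 1 → miss, frames [6, 3, 1]
pos 4: 5 → miss, frames [6, 3, 1, 5]
pos 5: 1 → hit
pos 6: 8 → miss, evict 6, frames [3, 5, 1, 8]
pos 7: 5 → hit
pos 8: 6 → miss, evict 3, frames [1, 8, 5, 6]
pos 9: 5 → hit
pos 10: 0 → miss, evict 1, frames [8, 6, 5, 0]
pos 11: 6 → hit
pos 12: 1 → miss, evict 8, frames [5, 0, 6, 1]
pos 13: 4 → miss, evict 5, frames [0, 6, 1, 4]
pos 14: 1 → hit
pos 15: 4 → hit
pos 16: 8 → miss, evict 0, frames [6, 1, 4, 8]
At position 16, page 0 is evicted.

0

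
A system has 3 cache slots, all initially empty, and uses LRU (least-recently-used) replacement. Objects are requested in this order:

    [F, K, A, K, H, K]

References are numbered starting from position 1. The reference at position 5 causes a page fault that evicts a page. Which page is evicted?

pos 1: F: fault, frames (F)
pos 2: K: fault, frames (F K)
pos 3: A: fault, frames (F K A)
pos 4: K: hit
pos 5: H: fault, evict F, frames (A K H)
At position 5, page F is evicted.

F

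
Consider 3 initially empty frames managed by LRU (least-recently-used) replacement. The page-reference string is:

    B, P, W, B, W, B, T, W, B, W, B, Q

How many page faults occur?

5

B -> miss, frames (B)
P -> miss, frames (B P)
W -> miss, frames (B P W)
B -> hit
W -> hit
B -> hit
T -> miss, evict P, frames (W B T)
W -> hit
B -> hit
W -> hit
B -> hit
Q -> miss, evict T, frames (W B Q)
Page faults: 5.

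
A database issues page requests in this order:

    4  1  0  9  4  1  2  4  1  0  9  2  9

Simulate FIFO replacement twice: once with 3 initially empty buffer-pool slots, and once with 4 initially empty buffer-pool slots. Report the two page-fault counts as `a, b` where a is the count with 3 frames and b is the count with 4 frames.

9, 10

3 frames: F F F F F F F . . F F . . → 9 faults.
4 frames: F F F F . . F F F F F F . → 10 faults.
10 > 9: adding a frame increased faults — Belady's anomaly.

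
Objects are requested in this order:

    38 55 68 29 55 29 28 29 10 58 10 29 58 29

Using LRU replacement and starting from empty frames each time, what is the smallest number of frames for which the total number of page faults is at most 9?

f=1: 14 faults
f=2: 10 faults
f=3: 7 faults
f=4: 7 faults
f=5: 7 faults
f=6: 7 faults
f=7: 7 faults
Smallest f with faults ≤ 9 is 3.

3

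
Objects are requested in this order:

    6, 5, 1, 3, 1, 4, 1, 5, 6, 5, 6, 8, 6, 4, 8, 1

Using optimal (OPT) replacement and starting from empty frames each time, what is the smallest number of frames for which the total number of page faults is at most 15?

2

f=1: 16 faults
f=2: 10 faults
f=3: 8 faults
f=4: 6 faults
f=5: 6 faults
f=6: 6 faults
Smallest f with faults ≤ 15 is 2.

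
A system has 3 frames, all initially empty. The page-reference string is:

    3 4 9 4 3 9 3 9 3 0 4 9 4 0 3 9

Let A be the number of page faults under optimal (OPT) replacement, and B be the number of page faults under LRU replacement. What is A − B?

-3

Under OPT: F F F . . . . . . F . . . . F . → 5 faults.
Under LRU: F F F . . . . . . F F F . . F F → 8 faults.
A − B = 5 − 8 = -3.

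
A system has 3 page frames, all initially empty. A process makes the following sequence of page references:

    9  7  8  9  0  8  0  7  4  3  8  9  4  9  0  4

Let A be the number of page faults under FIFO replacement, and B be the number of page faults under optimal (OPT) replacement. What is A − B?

Under FIFO: F F F . F . . . F F F F F . F . → 10 faults.
Under OPT: F F F . F . . . F F . F . . F . → 8 faults.
A − B = 10 − 8 = 2.

2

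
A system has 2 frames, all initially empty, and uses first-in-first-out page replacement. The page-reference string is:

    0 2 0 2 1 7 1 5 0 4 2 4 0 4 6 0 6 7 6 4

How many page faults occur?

15

0 → fault, frames [0]
2 → fault, frames [0, 2]
0 → hit
2 → hit
1 → fault, evict 0, frames [2, 1]
7 → fault, evict 2, frames [1, 7]
1 → hit
5 → fault, evict 1, frames [7, 5]
0 → fault, evict 7, frames [5, 0]
4 → fault, evict 5, frames [0, 4]
2 → fault, evict 0, frames [4, 2]
4 → hit
0 → fault, evict 4, frames [2, 0]
4 → fault, evict 2, frames [0, 4]
6 → fault, evict 0, frames [4, 6]
0 → fault, evict 4, frames [6, 0]
6 → hit
7 → fault, evict 6, frames [0, 7]
6 → fault, evict 0, frames [7, 6]
4 → fault, evict 7, frames [6, 4]
Page faults: 15.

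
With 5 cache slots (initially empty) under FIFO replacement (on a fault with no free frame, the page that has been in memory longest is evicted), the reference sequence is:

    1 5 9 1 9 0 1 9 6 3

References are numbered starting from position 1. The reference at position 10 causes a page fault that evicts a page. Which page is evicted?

1

pos 1: 1 -> miss, frames (1)
pos 2: 5 -> miss, frames (1 5)
pos 3: 9 -> miss, frames (1 5 9)
pos 4: 1 -> hit
pos 5: 9 -> hit
pos 6: 0 -> miss, frames (1 5 9 0)
pos 7: 1 -> hit
pos 8: 9 -> hit
pos 9: 6 -> miss, frames (1 5 9 0 6)
pos 10: 3 -> miss, evict 1, frames (5 9 0 6 3)
At position 10, page 1 is evicted.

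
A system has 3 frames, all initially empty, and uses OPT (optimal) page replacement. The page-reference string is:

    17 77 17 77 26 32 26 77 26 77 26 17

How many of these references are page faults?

5

17 → miss, frames {17}
77 → miss, frames {17,77}
17 → hit
77 → hit
26 → miss, frames {17,77,26}
32 → miss, evict 17, frames {77,26,32}
26 → hit
77 → hit
26 → hit
77 → hit
26 → hit
17 → miss, evict 32, frames {77,26,17}
Page faults: 5.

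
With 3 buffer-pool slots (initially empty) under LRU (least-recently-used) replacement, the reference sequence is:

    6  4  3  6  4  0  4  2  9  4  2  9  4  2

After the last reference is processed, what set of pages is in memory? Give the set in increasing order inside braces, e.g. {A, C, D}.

6 -> miss, frames [6]
4 -> miss, frames [6, 4]
3 -> miss, frames [6, 4, 3]
6 -> hit
4 -> hit
0 -> miss, evict 3, frames [6, 4, 0]
4 -> hit
2 -> miss, evict 6, frames [0, 4, 2]
9 -> miss, evict 0, frames [4, 2, 9]
4 -> hit
2 -> hit
9 -> hit
4 -> hit
2 -> hit

{2, 4, 9}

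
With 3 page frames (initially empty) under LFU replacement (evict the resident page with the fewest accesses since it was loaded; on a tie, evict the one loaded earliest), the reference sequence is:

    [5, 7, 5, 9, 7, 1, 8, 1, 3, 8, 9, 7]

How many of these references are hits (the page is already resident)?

5 -> fault, frames [5]
7 -> fault, frames [5, 7]
5 -> hit
9 -> fault, frames [5, 7, 9]
7 -> hit
1 -> fault, evict 9, frames [5, 7, 1]
8 -> fault, evict 1, frames [5, 7, 8]
1 -> fault, evict 8, frames [5, 7, 1]
3 -> fault, evict 1, frames [5, 7, 3]
8 -> fault, evict 3, frames [5, 7, 8]
9 -> fault, evict 8, frames [5, 7, 9]
7 -> hit
Hits: 3.

3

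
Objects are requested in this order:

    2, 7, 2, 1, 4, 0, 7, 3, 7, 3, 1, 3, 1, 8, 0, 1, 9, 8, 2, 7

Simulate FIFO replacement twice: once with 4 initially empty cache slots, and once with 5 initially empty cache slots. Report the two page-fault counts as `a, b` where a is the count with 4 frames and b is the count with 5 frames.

13, 10

4 frames: F F . F F F . F F . F . . F F . F . F F → 13 faults.
5 frames: F F . F F F . F . . . . . F . . F . F F → 10 faults.
10 < 13: adding a frame reduced faults, as is typical.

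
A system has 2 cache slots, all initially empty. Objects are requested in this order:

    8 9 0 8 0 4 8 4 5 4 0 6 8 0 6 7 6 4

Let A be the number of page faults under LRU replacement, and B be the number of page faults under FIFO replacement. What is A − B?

Under LRU: F F F F . F F . F . F F F F F F . F → 14 faults.
Under FIFO: F F F F . F . . F . F F F F F F . F → 13 faults.
A − B = 14 − 13 = 1.

1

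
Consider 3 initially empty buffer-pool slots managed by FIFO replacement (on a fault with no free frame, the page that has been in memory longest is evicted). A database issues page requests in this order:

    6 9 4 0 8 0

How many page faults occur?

5

6 -> miss, frames (6)
9 -> miss, frames (6 9)
4 -> miss, frames (6 9 4)
0 -> miss, evict 6, frames (9 4 0)
8 -> miss, evict 9, frames (4 0 8)
0 -> hit
Page faults: 5.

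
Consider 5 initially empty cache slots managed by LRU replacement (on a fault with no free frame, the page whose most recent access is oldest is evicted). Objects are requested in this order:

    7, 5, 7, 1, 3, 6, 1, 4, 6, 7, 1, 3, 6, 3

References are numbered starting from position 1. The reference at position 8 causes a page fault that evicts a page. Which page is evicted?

5

pos 1: 7 → miss, frames {7}
pos 2: 5 → miss, frames {7,5}
pos 3: 7 → hit
pos 4: 1 → miss, frames {5,7,1}
pos 5: 3 → miss, frames {5,7,1,3}
pos 6: 6 → miss, frames {5,7,1,3,6}
pos 7: 1 → hit
pos 8: 4 → miss, evict 5, frames {7,3,6,1,4}
At position 8, page 5 is evicted.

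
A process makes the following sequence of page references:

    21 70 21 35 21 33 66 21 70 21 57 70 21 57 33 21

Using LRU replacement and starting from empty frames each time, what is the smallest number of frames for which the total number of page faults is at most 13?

2

f=1: 16 faults
f=2: 13 faults
f=3: 8 faults
f=4: 8 faults
f=5: 6 faults
f=6: 6 faults
Smallest f with faults ≤ 13 is 2.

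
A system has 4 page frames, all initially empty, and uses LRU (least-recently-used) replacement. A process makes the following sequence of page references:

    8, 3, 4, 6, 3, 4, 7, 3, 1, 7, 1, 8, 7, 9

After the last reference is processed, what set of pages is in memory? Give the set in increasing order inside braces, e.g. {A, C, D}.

8 → fault, frames [8]
3 → fault, frames [8, 3]
4 → fault, frames [8, 3, 4]
6 → fault, frames [8, 3, 4, 6]
3 → hit
4 → hit
7 → fault, evict 8, frames [6, 3, 4, 7]
3 → hit
1 → fault, evict 6, frames [4, 7, 3, 1]
7 → hit
1 → hit
8 → fault, evict 4, frames [3, 7, 1, 8]
7 → hit
9 → fault, evict 3, frames [1, 8, 7, 9]

{1, 7, 8, 9}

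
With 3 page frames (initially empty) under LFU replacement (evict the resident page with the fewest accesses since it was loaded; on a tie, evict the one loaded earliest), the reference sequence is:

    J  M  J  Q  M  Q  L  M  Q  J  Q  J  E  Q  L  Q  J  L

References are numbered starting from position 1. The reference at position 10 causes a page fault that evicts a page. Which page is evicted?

pos 1: J: miss, frames (J)
pos 2: M: miss, frames (J M)
pos 3: J: hit
pos 4: Q: miss, frames (J M Q)
pos 5: M: hit
pos 6: Q: hit
pos 7: L: miss, evict J, frames (M Q L)
pos 8: M: hit
pos 9: Q: hit
pos 10: J: miss, evict L, frames (M Q J)
At position 10, page L is evicted.

L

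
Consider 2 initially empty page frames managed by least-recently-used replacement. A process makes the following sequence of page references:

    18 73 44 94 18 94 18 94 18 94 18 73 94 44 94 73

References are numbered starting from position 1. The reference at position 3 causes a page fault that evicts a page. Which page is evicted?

pos 1: 18 → fault, frames [18]
pos 2: 73 → fault, frames [18, 73]
pos 3: 44 → fault, evict 18, frames [73, 44]
At position 3, page 18 is evicted.

18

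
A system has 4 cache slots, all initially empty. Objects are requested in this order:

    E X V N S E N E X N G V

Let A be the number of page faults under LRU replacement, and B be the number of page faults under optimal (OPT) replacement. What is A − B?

2

Under LRU: F F F F F F . . F . F F → 9 faults.
Under OPT: F F F F F . . . . . F F → 7 faults.
A − B = 9 − 7 = 2.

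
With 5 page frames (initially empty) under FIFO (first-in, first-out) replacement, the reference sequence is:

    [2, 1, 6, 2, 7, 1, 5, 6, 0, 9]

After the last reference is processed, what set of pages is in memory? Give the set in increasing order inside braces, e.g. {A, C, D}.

2 → miss, frames (2)
1 → miss, frames (2 1)
6 → miss, frames (2 1 6)
2 → hit
7 → miss, frames (2 1 6 7)
1 → hit
5 → miss, frames (2 1 6 7 5)
6 → hit
0 → miss, evict 2, frames (1 6 7 5 0)
9 → miss, evict 1, frames (6 7 5 0 9)

{0, 5, 6, 7, 9}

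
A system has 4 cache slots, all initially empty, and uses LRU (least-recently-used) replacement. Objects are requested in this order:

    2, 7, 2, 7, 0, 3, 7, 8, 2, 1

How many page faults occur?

2 -> miss, frames [2]
7 -> miss, frames [2, 7]
2 -> hit
7 -> hit
0 -> miss, frames [2, 7, 0]
3 -> miss, frames [2, 7, 0, 3]
7 -> hit
8 -> miss, evict 2, frames [0, 3, 7, 8]
2 -> miss, evict 0, frames [3, 7, 8, 2]
1 -> miss, evict 3, frames [7, 8, 2, 1]
Page faults: 7.

7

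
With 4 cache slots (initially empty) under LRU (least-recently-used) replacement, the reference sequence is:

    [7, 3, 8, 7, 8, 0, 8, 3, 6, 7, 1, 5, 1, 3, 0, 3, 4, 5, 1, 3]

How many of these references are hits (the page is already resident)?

7: fault, frames (7)
3: fault, frames (7 3)
8: fault, frames (7 3 8)
7: hit
8: hit
0: fault, frames (3 7 8 0)
8: hit
3: hit
6: fault, evict 7, frames (0 8 3 6)
7: fault, evict 0, frames (8 3 6 7)
1: fault, evict 8, frames (3 6 7 1)
5: fault, evict 3, frames (6 7 1 5)
1: hit
3: fault, evict 6, frames (7 5 1 3)
0: fault, evict 7, frames (5 1 3 0)
3: hit
4: fault, evict 5, frames (1 0 3 4)
5: fault, evict 1, frames (0 3 4 5)
1: fault, evict 0, frames (3 4 5 1)
3: hit
Hits: 7.

7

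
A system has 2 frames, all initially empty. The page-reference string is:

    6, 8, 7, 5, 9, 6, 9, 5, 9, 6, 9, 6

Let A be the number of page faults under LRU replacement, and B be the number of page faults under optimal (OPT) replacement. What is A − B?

Under LRU: F F F F F F . F . F . . → 8 faults.
Under OPT: F F F F F . . F . F . . → 7 faults.
A − B = 8 − 7 = 1.

1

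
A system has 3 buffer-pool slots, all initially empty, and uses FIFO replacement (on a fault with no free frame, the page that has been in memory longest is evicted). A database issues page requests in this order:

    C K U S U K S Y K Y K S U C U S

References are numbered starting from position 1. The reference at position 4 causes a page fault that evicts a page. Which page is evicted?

pos 1: C: miss, frames (C)
pos 2: K: miss, frames (C K)
pos 3: U: miss, frames (C K U)
pos 4: S: miss, evict C, frames (K U S)
At position 4, page C is evicted.

C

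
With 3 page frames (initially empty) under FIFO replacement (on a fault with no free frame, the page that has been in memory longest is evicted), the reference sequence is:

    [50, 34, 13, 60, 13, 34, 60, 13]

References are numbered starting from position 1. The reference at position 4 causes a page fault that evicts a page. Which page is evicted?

50

pos 1: 50 -> miss, frames [50]
pos 2: 34 -> miss, frames [50, 34]
pos 3: 13 -> miss, frames [50, 34, 13]
pos 4: 60 -> miss, evict 50, frames [34, 13, 60]
At position 4, page 50 is evicted.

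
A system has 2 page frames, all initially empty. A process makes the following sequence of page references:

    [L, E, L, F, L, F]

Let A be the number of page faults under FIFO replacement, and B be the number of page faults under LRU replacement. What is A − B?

Under FIFO: F F . F F . → 4 faults.
Under LRU: F F . F . . → 3 faults.
A − B = 4 − 3 = 1.

1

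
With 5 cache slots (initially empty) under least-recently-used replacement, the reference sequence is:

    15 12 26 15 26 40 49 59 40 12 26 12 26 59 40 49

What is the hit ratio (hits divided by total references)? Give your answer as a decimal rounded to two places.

15 -> miss, frames (15)
12 -> miss, frames (15 12)
26 -> miss, frames (15 12 26)
15 -> hit
26 -> hit
40 -> miss, frames (12 15 26 40)
49 -> miss, frames (12 15 26 40 49)
59 -> miss, evict 12, frames (15 26 40 49 59)
40 -> hit
12 -> miss, evict 15, frames (26 49 59 40 12)
26 -> hit
12 -> hit
26 -> hit
59 -> hit
40 -> hit
49 -> hit
Hits: 9 of 16 references → 9/16 = 0.5625.

0.56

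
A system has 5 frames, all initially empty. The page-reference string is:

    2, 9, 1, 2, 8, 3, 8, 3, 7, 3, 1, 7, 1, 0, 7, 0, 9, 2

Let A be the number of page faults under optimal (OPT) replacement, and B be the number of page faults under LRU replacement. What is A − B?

-2

Under OPT: F F F . F F . . F . . . . F . . . . → 7 faults.
Under LRU: F F F . F F . . F . . . . F . . F F → 9 faults.
A − B = 7 − 9 = -2.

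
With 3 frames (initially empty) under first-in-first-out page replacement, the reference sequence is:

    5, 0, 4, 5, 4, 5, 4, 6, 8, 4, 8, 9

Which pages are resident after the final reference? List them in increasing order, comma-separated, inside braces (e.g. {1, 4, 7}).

5 -> miss, frames (5)
0 -> miss, frames (5 0)
4 -> miss, frames (5 0 4)
5 -> hit
4 -> hit
5 -> hit
4 -> hit
6 -> miss, evict 5, frames (0 4 6)
8 -> miss, evict 0, frames (4 6 8)
4 -> hit
8 -> hit
9 -> miss, evict 4, frames (6 8 9)

{6, 8, 9}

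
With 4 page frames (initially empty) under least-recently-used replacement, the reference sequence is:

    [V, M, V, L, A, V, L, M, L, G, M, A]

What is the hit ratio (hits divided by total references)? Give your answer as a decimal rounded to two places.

V -> miss, frames {V}
M -> miss, frames {V,M}
V -> hit
L -> miss, frames {M,V,L}
A -> miss, frames {M,V,L,A}
V -> hit
L -> hit
M -> hit
L -> hit
G -> miss, evict A, frames {V,M,L,G}
M -> hit
A -> miss, evict V, frames {L,G,M,A}
Hits: 6 of 12 references → 6/12 = 0.5000.

0.50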